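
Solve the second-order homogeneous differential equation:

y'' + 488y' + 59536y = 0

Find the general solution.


Characteristic equation: r² + 488r + 59536 = 0, i.e. (r + 244)² = 0.
Repeated root r = -244; include an x factor for the second linearly independent solution.
General solution: y = (C₁ + C₂x)e^(-244x).


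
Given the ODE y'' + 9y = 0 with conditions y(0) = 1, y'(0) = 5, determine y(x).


Characteristic roots of r² + 9 = 0 are ±3i, so y = C₁cos(3x) + C₂sin(3x).
Apply y(0) = 1: C₁ = 1. Differentiate and apply y'(0) = 5: 3·C₂ = 5, so C₂ = 5/3.
Particular solution: y = cos(3x) + (5/3)sin(3x).


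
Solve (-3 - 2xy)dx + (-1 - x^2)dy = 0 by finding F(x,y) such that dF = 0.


Check exactness: ∂M/∂y = -2x and ∂N/∂x = -2x; equal, so the equation is exact.
Integrate M with respect to x (treating y as constant): ∫M dx = -3x - x^2y + h(y).
Differentiate w.r.t. y and set equal to N: the x-dependent terms already match, leaving h'(y) = -1. Integrate: h(y) = -y.
So F(x,y) = -y - 3x - x^2y.
General solution: -y - 3x - x^2y = C.


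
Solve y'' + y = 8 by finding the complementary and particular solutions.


Homogeneous part: r² + 1 = 0 ⇒ r = ±1i, so y_h = C₁cos(x) + C₂sin(x).
Try constant y_p = A; plug in: 1A = 8 ⇒ A = 8.
General solution: y = C₁cos(x) + C₂sin(x) + 8.


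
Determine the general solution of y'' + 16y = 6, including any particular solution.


Homogeneous part: r² + 16 = 0 ⇒ r = ±4i, so y_h = C₁cos(4x) + C₂sin(4x).
Try constant y_p = A; plug in: 16A = 6 ⇒ A = 3/8.
General solution: y = C₁cos(4x) + C₂sin(4x) + 3/8.


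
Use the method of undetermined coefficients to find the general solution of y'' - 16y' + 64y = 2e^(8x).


Characteristic polynomial (r - 8)² = 0; repeated root r = 8.
y_h = (C₁ + C₂x)e^(8x). Forcing matches the repeated root (resonance), so try y_p = Ax² e^(8x).
Substitute and solve for A: 2A = 2, so A = 1.
General solution: y = (C₁ + C₂x + x²)e^(8x).


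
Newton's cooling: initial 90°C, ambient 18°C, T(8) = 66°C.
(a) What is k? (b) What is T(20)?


Newton's law: T(t) = T_a + (T₀ - T_a)e^(-kt).
(a) Use T(8) = 66: (66 - 18)/(90 - 18) = e^(-k·8), so k = -ln(0.667)/8 ≈ 0.0507.
(b) Apply k to t = 20: T(20) = 18 + (72)e^(-1.014) ≈ 44.1°C.


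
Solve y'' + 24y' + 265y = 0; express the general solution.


Characteristic equation: r² + 24r + 265 = 0.
Discriminant is negative; roots r = -12 ± 11i (complex conjugate pair).
General solution uses e^(α x)(C₁ cos(β x) + C₂ sin(β x)): y = e^(-12x)(C₁cos(11x) + C₂sin(11x)).


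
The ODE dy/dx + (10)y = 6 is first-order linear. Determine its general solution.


P(x) = 10, Q(x) = 6; integrating factor μ = e^(10x).
(μ y)' = 6e^(10x) ⇒ μ y = (3/5)e^(10x) + C.
Divide by μ: y = 3/5 + Ce^(-10x).


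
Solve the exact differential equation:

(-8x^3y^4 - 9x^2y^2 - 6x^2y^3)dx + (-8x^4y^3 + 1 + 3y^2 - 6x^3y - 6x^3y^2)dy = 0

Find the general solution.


Check exactness: ∂M/∂y = -32x^3y^3 - 18x^2y - 18x^2y^2 and ∂N/∂x = -32x^3y^3 - 18x^2y - 18x^2y^2; equal, so the equation is exact.
Integrate M with respect to x (treating y as constant): ∫M dx = -2x^4y^4 - 3x^3y^2 - 2x^3y^3 + h(y).
Differentiate w.r.t. y and set equal to N: the x-dependent terms already match, leaving h'(y) = 1 + 3y^2. Integrate: h(y) = y + y^3.
So F(x,y) = -2x^4y^4 + y + y^3 - 3x^3y^2 - 2x^3y^3.
General solution: -2x^4y^4 + y + y^3 - 3x^3y^2 - 2x^3y^3 = C.


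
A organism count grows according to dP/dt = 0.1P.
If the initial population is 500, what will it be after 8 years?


The ODE dP/dt = 0.1P has solution P(t) = P(0)e^(0.1t).
Substitute P(0) = 500 and t = 8: P(8) = 500 e^(0.80) ≈ 1113.


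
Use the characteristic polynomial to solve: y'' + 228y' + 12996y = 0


Characteristic equation: r² + 228r + 12996 = 0, i.e. (r + 114)² = 0.
Repeated root r = -114; include an x factor for the second linearly independent solution.
General solution: y = (C₁ + C₂x)e^(-114x).


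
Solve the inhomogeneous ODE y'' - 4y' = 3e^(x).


Characteristic roots of r² - 4r = 0 are 4, 0.
y_h = C₁e^(4x) + C₂.
Forcing exponent 1 is not a characteristic root; try y_p = Ae^(x).
Substitute: A·(1 + (-4)·1 + (0)) = A·-3 = 3, so A = -1.
General solution: y = C₁e^(4x) + C₂ - e^(x).


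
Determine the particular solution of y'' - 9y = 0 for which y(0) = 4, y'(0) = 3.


Characteristic roots of r² - 9 = 0 are -3, 3.
General solution y = c₁ e^(-3x) + c₂ e^(3x).
Apply y(0) = 4: c₁ + c₂ = 4. Apply y'(0) = 3: -3 c₁ + 3 c₂ = 3.
Solve: c₁ = 3/2, c₂ = 5/2.
Particular solution: y = (3/2)e^(-3x) + (5/2)e^(3x).


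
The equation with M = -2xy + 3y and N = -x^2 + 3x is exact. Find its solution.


Check exactness: ∂M/∂y = -2x + 3 and ∂N/∂x = -2x + 3; equal, so the equation is exact.
Integrate M with respect to x (treating y as constant): ∫M dx = -x^2y + 3xy + h(y).
Differentiate w.r.t. y and set equal to N: all terms match, so h'(y) = 0 and h is a constant absorbed into C.
General solution: -x^2y + 3xy = C.


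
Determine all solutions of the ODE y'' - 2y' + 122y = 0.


Characteristic equation: r² - 2r + 122 = 0.
Discriminant is negative; roots r = 1 ± 11i (complex conjugate pair).
General solution uses e^(α x)(C₁ cos(β x) + C₂ sin(β x)): y = e^(x)(C₁cos(11x) + C₂sin(11x)).


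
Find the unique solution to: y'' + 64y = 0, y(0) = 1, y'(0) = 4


Characteristic roots of r² + 64 = 0 are ±8i, so y = C₁cos(8x) + C₂sin(8x).
Apply y(0) = 1: C₁ = 1. Differentiate and apply y'(0) = 4: 8·C₂ = 4, so C₂ = 1/2.
Particular solution: y = cos(8x) + (1/2)sin(8x).


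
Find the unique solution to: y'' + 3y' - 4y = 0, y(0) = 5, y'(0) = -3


Characteristic roots of r² + 3r - 4 = 0 are -4, 1.
General solution y = c₁ e^(-4x) + c₂ e^(x).
Apply y(0) = 5: c₁ + c₂ = 5. Apply y'(0) = -3: -4 c₁ + 1 c₂ = -3.
Solve: c₁ = 8/5, c₂ = 17/5.
Particular solution: y = (8/5)e^(-4x) + (17/5)e^(x).


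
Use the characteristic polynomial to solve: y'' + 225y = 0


Characteristic equation: r² + 225 = 0.
Discriminant is negative; roots r = 0 ± 15i (complex conjugate pair).
General solution uses e^(α x)(C₁ cos(β x) + C₂ sin(β x)): y = C₁cos(15x) + C₂sin(15x).


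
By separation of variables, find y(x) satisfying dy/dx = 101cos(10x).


g(y) = 1, so integrate directly: y = ∫ 101cos(10x) dx = (101/10)sin(10x) + C.


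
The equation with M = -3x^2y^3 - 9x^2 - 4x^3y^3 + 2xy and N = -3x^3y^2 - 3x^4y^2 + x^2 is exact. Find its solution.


Check exactness: ∂M/∂y = -9x^2y^2 - 12x^3y^2 + 2x and ∂N/∂x = -9x^2y^2 - 12x^3y^2 + 2x; equal, so the equation is exact.
Integrate M with respect to x (treating y as constant): ∫M dx = -x^3y^3 - 3x^3 - x^4y^3 + x^2y + h(y).
Differentiate w.r.t. y and set equal to N: all terms match, so h'(y) = 0 and h is a constant absorbed into C.
General solution: -x^3y^3 - 3x^3 - x^4y^3 + x^2y = C.


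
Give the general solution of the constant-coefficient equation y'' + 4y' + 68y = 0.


Characteristic equation: r² + 4r + 68 = 0.
Discriminant is negative; roots r = -2 ± 8i (complex conjugate pair).
General solution uses e^(α x)(C₁ cos(β x) + C₂ sin(β x)): y = e^(-2x)(C₁cos(8x) + C₂sin(8x)).


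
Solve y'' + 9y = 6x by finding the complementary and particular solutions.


Homogeneous: r² + 9 = 0 ⇒ r = ±3i, y_h = C₁cos(3x) + C₂sin(3x).
Polynomial forcing; try y_p = Ax + B. Then y_p'' + 9 y_p = 9(Ax + B) = 6x, so B = 0 and A = 2/3.
General solution: y = C₁cos(3x) + C₂sin(3x) + (2/3)x.


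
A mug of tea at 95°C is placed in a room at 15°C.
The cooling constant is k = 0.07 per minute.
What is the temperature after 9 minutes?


Newton's law: dT/dt = -k(T - T_a) has solution T(t) = T_a + (T₀ - T_a)e^(-kt).
Plug in T_a = 15, T₀ = 95, k = 0.07, t = 9: T(9) = 15 + (80)e^(-0.63) ≈ 57.6°C.


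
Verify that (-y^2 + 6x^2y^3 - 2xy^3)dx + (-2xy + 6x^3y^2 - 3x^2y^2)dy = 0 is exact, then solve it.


Check exactness: ∂M/∂y = -2y + 18x^2y^2 - 6xy^2 and ∂N/∂x = -2y + 18x^2y^2 - 6xy^2; equal, so the equation is exact.
Integrate M with respect to x (treating y as constant): ∫M dx = -xy^2 + 2x^3y^3 - x^2y^3 + h(y).
Differentiate w.r.t. y and set equal to N: all terms match, so h'(y) = 0 and h is a constant absorbed into C.
General solution: -xy^2 + 2x^3y^3 - x^2y^3 = C.


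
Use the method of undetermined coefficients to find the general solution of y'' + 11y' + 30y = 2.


Characteristic roots of r² + 11r + 30 = 0 are -6, -5.
y_h = C₁e^(-6x) + C₂e^(-5x).
Constant forcing; try y_p = A. Then 30A = 2 ⇒ A = 1/15.
General solution: y = C₁e^(-6x) + C₂e^(-5x) + 1/15.


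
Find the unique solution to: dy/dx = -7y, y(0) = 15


General solution of y' = -7y is y = Ce^(-7x).
Apply y(0) = 15: C = 15.
Particular solution: y = 15e^(-7x).


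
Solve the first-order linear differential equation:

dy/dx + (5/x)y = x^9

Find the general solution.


P(x) = 5/x ⇒ μ = x^5.
(x^5 y)' = x^5·x^9 = x^14.
Integrate: x^5 y = x^15/(15) + C.
Solve for y: y = (1/15)x^10 + C/x^5.


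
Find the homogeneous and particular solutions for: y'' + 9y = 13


Homogeneous part: r² + 9 = 0 ⇒ r = ±3i, so y_h = C₁cos(3x) + C₂sin(3x).
Try constant y_p = A; plug in: 9A = 13 ⇒ A = 13/9.
General solution: y = C₁cos(3x) + C₂sin(3x) + 13/9.


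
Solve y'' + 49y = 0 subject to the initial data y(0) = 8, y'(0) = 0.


Characteristic roots of r² + 49 = 0 are ±7i, so y = C₁cos(7x) + C₂sin(7x).
Apply y(0) = 8: C₁ = 8. Differentiate and apply y'(0) = 0: 7·C₂ = 0, so C₂ = 0.
Particular solution: y = 8cos(7x).


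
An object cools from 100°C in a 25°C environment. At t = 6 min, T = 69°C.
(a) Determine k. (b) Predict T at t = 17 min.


Newton's law: T(t) = T_a + (T₀ - T_a)e^(-kt).
(a) Use T(6) = 69: (69 - 25)/(100 - 25) = e^(-k·6), so k = -ln(0.587)/6 ≈ 0.0889.
(b) Apply k to t = 17: T(17) = 25 + (75)e^(-1.511) ≈ 41.6°C.


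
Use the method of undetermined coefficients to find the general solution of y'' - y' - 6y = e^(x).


Characteristic roots of r² - r - 6 = 0 are -2, 3.
y_h = C₁e^(-2x) + C₂e^(3x).
Forcing exponent 1 is not a characteristic root; try y_p = Ae^(x).
Substitute: A·(1 + (-1)·1 + (-6)) = A·-6 = 1, so A = -1/6.
General solution: y = C₁e^(-2x) + C₂e^(3x) - (1/6)e^(x).


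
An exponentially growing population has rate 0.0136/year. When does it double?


Exponential growth: P(t) = P₀ e^(0.0136t). Set P(t)/P₀ = 2: e^(0.0136t) = 2.
Solve: t = ln(2)/0.0136 ≈ 50.97 years.


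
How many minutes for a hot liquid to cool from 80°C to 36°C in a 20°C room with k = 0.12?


From T(t) = T_a + (T₀ - T_a)e^(-kt), set T(t) = 36:
(36 - 20) / (80 - 20) = e^(-0.12t), so t = -ln(0.267)/0.12 ≈ 11.0 minutes.


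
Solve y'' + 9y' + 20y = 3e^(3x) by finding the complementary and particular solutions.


Characteristic roots of r² + 9r + 20 = 0 are -5, -4.
y_h = C₁e^(-5x) + C₂e^(-4x).
Forcing exponent 3 is not a characteristic root; try y_p = Ae^(3x).
Substitute: A·(9 + (9)·3 + (20)) = A·56 = 3, so A = 3/56.
General solution: y = C₁e^(-5x) + C₂e^(-4x) + (3/56)e^(3x).


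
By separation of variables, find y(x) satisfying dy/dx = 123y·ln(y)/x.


Separate: dy/[y ln(y)] = 123 dx/x.
Substitute u = ln(y): du/u = 123 dx/x.
Integrate: ln|ln(y)| = 123ln|x| + C₀, hence ln(y) = C·x^123.


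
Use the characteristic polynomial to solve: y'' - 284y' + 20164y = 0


Characteristic equation: r² - 284r + 20164 = 0, i.e. (r - 142)² = 0.
Repeated root r = 142; include an x factor for the second linearly independent solution.
General solution: y = (C₁ + C₂x)e^(142x).


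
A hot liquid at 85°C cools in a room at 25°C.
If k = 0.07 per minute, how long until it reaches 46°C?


From T(t) = T_a + (T₀ - T_a)e^(-kt), set T(t) = 46:
(46 - 25) / (85 - 25) = e^(-0.07t), so t = -ln(0.350)/0.07 ≈ 15.0 minutes.


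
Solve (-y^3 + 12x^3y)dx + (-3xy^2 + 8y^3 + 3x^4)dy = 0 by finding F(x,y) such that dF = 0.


Check exactness: ∂M/∂y = -3y^2 + 12x^3 and ∂N/∂x = -3y^2 + 12x^3; equal, so the equation is exact.
Integrate M with respect to x (treating y as constant): ∫M dx = -xy^3 + 3x^4y + h(y).
Differentiate w.r.t. y and set equal to N: the x-dependent terms already match, leaving h'(y) = 8y^3. Integrate: h(y) = 2y^4.
So F(x,y) = -xy^3 + 2y^4 + 3x^4y.
General solution: -xy^3 + 2y^4 + 3x^4y = C.


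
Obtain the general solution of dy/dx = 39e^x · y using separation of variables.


Separate variables: dy/y = 39e^x dx.
Integrate: ln|y| = 39e^x + C₀.
Exponentiate: y = Ce^(39e^x).


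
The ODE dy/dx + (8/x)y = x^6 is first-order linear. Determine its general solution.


P(x) = 8/x ⇒ μ = x^8.
(x^8 y)' = x^14 ⇒ x^8 y = x^15/(15) + C.
Solve for y: y = (1/15)x^7 + C/x^8.


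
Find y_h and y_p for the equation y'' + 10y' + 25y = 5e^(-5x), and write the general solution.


Characteristic polynomial (r + 5)² = 0; repeated root r = -5.
y_h = (C₁ + C₂x)e^(-5x). Forcing matches the repeated root (resonance), so try y_p = Ax² e^(-5x).
Substitute and solve for A: 2A = 5, so A = 5/2.
General solution: y = (C₁ + C₂x + (5/2)x²)e^(-5x).


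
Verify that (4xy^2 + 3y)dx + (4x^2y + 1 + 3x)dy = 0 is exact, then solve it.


Check exactness: ∂M/∂y = 8xy + 3 and ∂N/∂x = 8xy + 3; equal, so the equation is exact.
Integrate M with respect to x (treating y as constant): ∫M dx = 2x^2y^2 + 3xy + h(y).
Differentiate w.r.t. y and set equal to N: the x-dependent terms already match, leaving h'(y) = 1. Integrate: h(y) = y.
So F(x,y) = 2x^2y^2 + y + 3xy.
General solution: 2x^2y^2 + y + 3xy = C.


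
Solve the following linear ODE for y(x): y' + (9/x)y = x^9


P(x) = 9/x ⇒ μ = x^9.
(x^9 y)' = x^9·x^9 = x^18.
Integrate: x^9 y = x^19/(19) + C.
Solve for y: y = (1/19)x^10 + C/x^9.


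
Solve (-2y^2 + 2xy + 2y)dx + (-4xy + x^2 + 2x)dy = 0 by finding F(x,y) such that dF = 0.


Check exactness: ∂M/∂y = -4y + 2x + 2 and ∂N/∂x = -4y + 2x + 2; equal, so the equation is exact.
Integrate M with respect to x (treating y as constant): ∫M dx = -2xy^2 + x^2y + 2xy + h(y).
Differentiate w.r.t. y and set equal to N: all terms match, so h'(y) = 0 and h is a constant absorbed into C.
General solution: -2xy^2 + x^2y + 2xy = C.


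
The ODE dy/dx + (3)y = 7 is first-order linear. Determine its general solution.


P(x) = 3, Q(x) = 7; integrating factor μ = e^(3x).
(μ y)' = 7e^(3x) ⇒ μ y = (7/3)e^(3x) + C.
Divide by μ: y = 7/3 + Ce^(-3x).


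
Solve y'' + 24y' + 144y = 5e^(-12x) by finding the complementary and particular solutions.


Characteristic polynomial (r + 12)² = 0; repeated root r = -12.
y_h = (C₁ + C₂x)e^(-12x). Forcing matches the repeated root (resonance), so try y_p = Ax² e^(-12x).
Substitute and solve for A: 2A = 5, so A = 5/2.
General solution: y = (C₁ + C₂x + (5/2)x²)e^(-12x).


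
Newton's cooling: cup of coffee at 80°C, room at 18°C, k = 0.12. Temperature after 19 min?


Newton's law: dT/dt = -k(T - T_a) has solution T(t) = T_a + (T₀ - T_a)e^(-kt).
Plug in T_a = 18, T₀ = 80, k = 0.12, t = 19: T(19) = 18 + (62)e^(-2.28) ≈ 24.3°C.


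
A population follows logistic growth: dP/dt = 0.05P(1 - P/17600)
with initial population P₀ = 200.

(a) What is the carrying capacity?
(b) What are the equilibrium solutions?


Logistic ODE dP/dt = 0.05P(1 - P/17600) has equilibria where dP/dt = 0, i.e. P = 0 or P = 17600.
The coefficient (1 - P/K) = 0 when P = K, identifying K = 17600 as the carrying capacity.
(a) K = 17600; (b) equilibria P = 0 and P = 17600.


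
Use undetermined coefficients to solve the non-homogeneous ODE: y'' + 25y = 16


Homogeneous part: r² + 25 = 0 ⇒ r = ±5i, so y_h = C₁cos(5x) + C₂sin(5x).
Try constant y_p = A; plug in: 25A = 16 ⇒ A = 16/25.
General solution: y = C₁cos(5x) + C₂sin(5x) + 16/25.


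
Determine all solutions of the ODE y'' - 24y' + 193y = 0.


Characteristic equation: r² - 24r + 193 = 0.
Discriminant is negative; roots r = 12 ± 7i (complex conjugate pair).
General solution uses e^(α x)(C₁ cos(β x) + C₂ sin(β x)): y = e^(12x)(C₁cos(7x) + C₂sin(7x)).


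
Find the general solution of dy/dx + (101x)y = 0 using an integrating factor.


P(x) = 101x ⇒ μ = e^((101/2)x²).
Q(x) = 0 so μ y is constant: y = Ce^(-(101/2)x²).


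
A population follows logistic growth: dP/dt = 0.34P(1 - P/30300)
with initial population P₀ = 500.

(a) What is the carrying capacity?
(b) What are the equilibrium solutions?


Logistic ODE dP/dt = 0.34P(1 - P/30300) has equilibria where dP/dt = 0, i.e. P = 0 or P = 30300.
The coefficient (1 - P/K) = 0 when P = K, identifying K = 30300 as the carrying capacity.
(a) K = 30300; (b) equilibria P = 0 and P = 30300.


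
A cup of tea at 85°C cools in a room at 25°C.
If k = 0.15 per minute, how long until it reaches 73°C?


From T(t) = T_a + (T₀ - T_a)e^(-kt), set T(t) = 73:
(73 - 25) / (85 - 25) = e^(-0.15t), so t = -ln(0.800)/0.15 ≈ 1.5 minutes.


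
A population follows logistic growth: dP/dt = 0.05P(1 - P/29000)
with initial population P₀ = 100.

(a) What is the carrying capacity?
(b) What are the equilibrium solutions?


Logistic ODE dP/dt = 0.05P(1 - P/29000) has equilibria where dP/dt = 0, i.e. P = 0 or P = 29000.
The coefficient (1 - P/K) = 0 when P = K, identifying K = 29000 as the carrying capacity.
(a) K = 29000; (b) equilibria P = 0 and P = 29000.


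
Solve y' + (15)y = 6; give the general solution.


P(x) = 15, Q(x) = 6; integrating factor μ = e^(15x).
(μ y)' = 6e^(15x) ⇒ μ y = (2/5)e^(15x) + C.
Divide by μ: y = 2/5 + Ce^(-15x).


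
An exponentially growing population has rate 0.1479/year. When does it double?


Exponential growth: P(t) = P₀ e^(0.1479t). Set P(t)/P₀ = 2: e^(0.1479t) = 2.
Solve: t = ln(2)/0.1479 ≈ 4.69 years.


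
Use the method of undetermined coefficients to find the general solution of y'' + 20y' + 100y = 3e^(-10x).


Characteristic polynomial (r + 10)² = 0; repeated root r = -10.
y_h = (C₁ + C₂x)e^(-10x). Forcing matches the repeated root (resonance), so try y_p = Ax² e^(-10x).
Substitute and solve for A: 2A = 3, so A = 3/2.
General solution: y = (C₁ + C₂x + (3/2)x²)e^(-10x).


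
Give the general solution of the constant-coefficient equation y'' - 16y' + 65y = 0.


Characteristic equation: r² - 16r + 65 = 0.
Discriminant is negative; roots r = 8 ± 1i (complex conjugate pair).
General solution uses e^(α x)(C₁ cos(β x) + C₂ sin(β x)): y = e^(8x)(C₁cos(x) + C₂sin(x)).


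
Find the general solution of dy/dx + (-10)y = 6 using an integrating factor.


P(x) = -10 ⇒ μ = e^(-10x).
(μ y)' = 6e^(-10x) ⇒ μ y = -(3/5)e^(-10x) + C.
Divide by μ: y = -3/5 + Ce^(10x).


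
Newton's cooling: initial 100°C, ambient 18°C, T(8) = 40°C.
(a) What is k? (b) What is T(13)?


Newton's law: T(t) = T_a + (T₀ - T_a)e^(-kt).
(a) Use T(8) = 40: (40 - 18)/(100 - 18) = e^(-k·8), so k = -ln(0.268)/8 ≈ 0.1645.
(b) Apply k to t = 13: T(13) = 18 + (82)e^(-2.138) ≈ 27.7°C.


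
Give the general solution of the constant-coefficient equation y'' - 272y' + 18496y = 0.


Characteristic equation: r² - 272r + 18496 = 0, i.e. (r - 136)² = 0.
Repeated root r = 136; include an x factor for the second linearly independent solution.
General solution: y = (C₁ + C₂x)e^(136x).


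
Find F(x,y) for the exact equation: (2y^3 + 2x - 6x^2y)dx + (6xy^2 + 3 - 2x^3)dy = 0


Check exactness: ∂M/∂y = 6y^2 - 6x^2 and ∂N/∂x = 6y^2 - 6x^2; equal, so the equation is exact.
Integrate M with respect to x (treating y as constant): ∫M dx = 2xy^3 + x^2 - 2x^3y + h(y).
Differentiate w.r.t. y and set equal to N: the x-dependent terms already match, leaving h'(y) = 3. Integrate: h(y) = 3y.
So F(x,y) = 2xy^3 + x^2 + 3y - 2x^3y.
General solution: 2xy^3 + x^2 + 3y - 2x^3y = C.


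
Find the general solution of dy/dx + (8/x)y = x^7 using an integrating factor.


P(x) = 8/x ⇒ μ = x^8.
(x^8 y)' = x^8·x^7 = x^15.
Integrate: x^8 y = x^16/(16) + C.
Solve for y: y = (1/16)x^8 + C/x^8.


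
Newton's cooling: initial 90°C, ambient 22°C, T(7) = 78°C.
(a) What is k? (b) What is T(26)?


Newton's law: T(t) = T_a + (T₀ - T_a)e^(-kt).
(a) Use T(7) = 78: (78 - 22)/(90 - 22) = e^(-k·7), so k = -ln(0.824)/7 ≈ 0.0277.
(b) Apply k to t = 26: T(26) = 22 + (68)e^(-0.721) ≈ 55.1°C.


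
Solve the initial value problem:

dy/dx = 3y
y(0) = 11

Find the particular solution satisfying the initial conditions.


General solution of y' = 3y is y = Ce^(3x).
Apply y(0) = 11: C = 11.
Particular solution: y = 11e^(3x).


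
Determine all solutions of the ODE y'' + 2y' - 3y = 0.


Characteristic equation: r² + 2r - 3 = 0.
Factor: (r + 3)(r - 1) = 0 ⇒ r = -3, 1 (distinct real).
General solution: y = C₁e^(-3x) + C₂e^(x).


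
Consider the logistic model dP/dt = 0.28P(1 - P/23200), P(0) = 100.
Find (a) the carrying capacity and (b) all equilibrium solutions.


Logistic ODE dP/dt = 0.28P(1 - P/23200) has equilibria where dP/dt = 0, i.e. P = 0 or P = 23200.
The coefficient (1 - P/K) = 0 when P = K, identifying K = 23200 as the carrying capacity.
(a) K = 23200; (b) equilibria P = 0 and P = 23200.


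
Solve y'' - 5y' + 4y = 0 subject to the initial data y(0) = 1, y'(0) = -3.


Characteristic roots of r² - 5r + 4 = 0 are 4, 1.
General solution y = c₁ e^(4x) + c₂ e^(x).
Apply y(0) = 1: c₁ + c₂ = 1. Apply y'(0) = -3: 4 c₁ + 1 c₂ = -3.
Solve: c₁ = -4/3, c₂ = 7/3.
Particular solution: y = -(4/3)e^(4x) + (7/3)e^(x).


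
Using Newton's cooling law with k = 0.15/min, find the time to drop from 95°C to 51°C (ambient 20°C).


From T(t) = T_a + (T₀ - T_a)e^(-kt), set T(t) = 51:
(51 - 20) / (95 - 20) = e^(-0.15t), so t = -ln(0.413)/0.15 ≈ 5.9 minutes.


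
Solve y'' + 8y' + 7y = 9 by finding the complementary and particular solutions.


Characteristic roots of r² + 8r + 7 = 0 are -7, -1.
y_h = C₁e^(-7x) + C₂e^(-x).
Constant forcing; try y_p = A. Then 7A = 9 ⇒ A = 9/7.
General solution: y = C₁e^(-7x) + C₂e^(-x) + 9/7.


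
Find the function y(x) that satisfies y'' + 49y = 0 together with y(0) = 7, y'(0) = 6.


Characteristic roots of r² + 49 = 0 are ±7i, so y = C₁cos(7x) + C₂sin(7x).
Apply y(0) = 7: C₁ = 7. Differentiate and apply y'(0) = 6: 7·C₂ = 6, so C₂ = 6/7.
Particular solution: y = 7cos(7x) + (6/7)sin(7x).


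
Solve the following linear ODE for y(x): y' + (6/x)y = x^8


P(x) = 6/x ⇒ μ = x^6.
(x^6 y)' = x^14 ⇒ x^6 y = x^15/(15) + C.
Solve for y: y = (1/15)x^9 + C/x^6.


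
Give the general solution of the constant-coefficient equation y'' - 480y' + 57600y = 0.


Characteristic equation: r² - 480r + 57600 = 0, i.e. (r - 240)² = 0.
Repeated root r = 240; include an x factor for the second linearly independent solution.
General solution: y = (C₁ + C₂x)e^(240x).


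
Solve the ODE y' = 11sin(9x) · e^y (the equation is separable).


Separate: e^(-y) dy = 11sin(9x) dx.
Integrate: -e^(-y) = -(11/9)cos(9x) + C₀.
Rearrange: e^(-y) = (11/9)cos(9x) + C.


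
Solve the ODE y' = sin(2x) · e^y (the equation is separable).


Separate: e^(-y) dy = sin(2x) dx.
Integrate: -e^(-y) = -(1/2)cos(2x) + C₀.
Rearrange: e^(-y) = (1/2)cos(2x) + C.


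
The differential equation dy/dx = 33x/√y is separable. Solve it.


Separate: √y dy = 33x dx.
Integrate: (2/3)y^(3/2) = (33/2)x² + C.


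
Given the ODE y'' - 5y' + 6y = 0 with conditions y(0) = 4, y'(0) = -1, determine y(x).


Characteristic roots of r² - 5r + 6 = 0 are 2, 3.
General solution y = c₁ e^(2x) + c₂ e^(3x).
Apply y(0) = 4: c₁ + c₂ = 4. Apply y'(0) = -1: 2 c₁ + 3 c₂ = -1.
Solve: c₁ = 13, c₂ = -9.
Particular solution: y = 13e^(2x) - 9e^(3x).


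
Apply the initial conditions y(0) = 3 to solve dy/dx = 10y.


General solution of y' = 10y is y = Ce^(10x).
Apply y(0) = 3: C = 3.
Particular solution: y = 3e^(10x).


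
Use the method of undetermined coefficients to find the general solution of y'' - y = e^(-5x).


Characteristic roots of r² - 1 = 0 are -1, 1.
y_h = C₁e^(-x) + C₂e^(x).
Forcing exponent -5 is not a characteristic root; try y_p = Ae^(-5x).
Substitute: A·(25 + (0)·-5 + (-1)) = A·24 = 1, so A = 1/24.
General solution: y = C₁e^(-x) + C₂e^(x) + (1/24)e^(-5x).


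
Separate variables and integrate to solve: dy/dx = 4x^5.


Integrate both sides with respect to x: y = ∫ 4x^5 dx = (2/3)x^6 + C.


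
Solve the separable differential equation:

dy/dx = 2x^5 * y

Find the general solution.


Separate variables: dy/y = 2x^5 dx.
Integrate: ln|y| = (1/3)x^6 + C₀.
Exponentiate: y = Ce^((1/3)x^6).


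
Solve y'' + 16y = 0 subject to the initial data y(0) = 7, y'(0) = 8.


Characteristic roots of r² + 16 = 0 are ±4i, so y = C₁cos(4x) + C₂sin(4x).
Apply y(0) = 7: C₁ = 7. Differentiate and apply y'(0) = 8: 4·C₂ = 8, so C₂ = 2.
Particular solution: y = 7cos(4x) + 2sin(4x).


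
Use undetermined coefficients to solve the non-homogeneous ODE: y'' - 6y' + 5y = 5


Characteristic roots of r² - 6r + 5 = 0 are 5, 1.
y_h = C₁e^(5x) + C₂e^(x).
Forcing exponent 0 is not a characteristic root; try y_p = A.
Substitute: A·(0 + (-6)·0 + (5)) = A·5 = 5, so A = 1.
General solution: y = C₁e^(5x) + C₂e^(x) + 1.


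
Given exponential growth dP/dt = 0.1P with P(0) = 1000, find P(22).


The ODE dP/dt = 0.1P has solution P(t) = P(0)e^(0.1t).
Substitute P(0) = 1000 and t = 22: P(22) = 1000 e^(2.20) ≈ 9025.


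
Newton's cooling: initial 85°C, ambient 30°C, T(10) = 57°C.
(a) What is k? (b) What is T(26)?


Newton's law: T(t) = T_a + (T₀ - T_a)e^(-kt).
(a) Use T(10) = 57: (57 - 30)/(85 - 30) = e^(-k·10), so k = -ln(0.491)/10 ≈ 0.0711.
(b) Apply k to t = 26: T(26) = 30 + (55)e^(-1.850) ≈ 38.6°C.


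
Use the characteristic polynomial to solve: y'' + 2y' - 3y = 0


Characteristic equation: r² + 2r - 3 = 0.
Factor: (r - 1)(r + 3) = 0 ⇒ r = 1, -3 (distinct real).
General solution: y = C₁e^(x) + C₂e^(-3x).


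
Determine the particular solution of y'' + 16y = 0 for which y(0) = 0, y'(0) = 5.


Characteristic roots of r² + 16 = 0 are ±4i, so y = C₁cos(4x) + C₂sin(4x).
Apply y(0) = 0: C₁ = 0. Differentiate and apply y'(0) = 5: 4·C₂ = 5, so C₂ = 5/4.
Particular solution: y = (5/4)sin(4x).


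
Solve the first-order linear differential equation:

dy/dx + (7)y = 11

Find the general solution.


P(x) = 7, Q(x) = 11; integrating factor μ = e^(7x).
(μ y)' = 11e^(7x) ⇒ μ y = (11/7)e^(7x) + C.
Divide by μ: y = 11/7 + Ce^(-7x).


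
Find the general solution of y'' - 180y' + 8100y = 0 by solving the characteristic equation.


Characteristic equation: r² - 180r + 8100 = 0, i.e. (r - 90)² = 0.
Repeated root r = 90; include an x factor for the second linearly independent solution.
General solution: y = (C₁ + C₂x)e^(90x).


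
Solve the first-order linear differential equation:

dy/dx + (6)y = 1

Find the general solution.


P(x) = 6, Q(x) = 1; integrating factor μ = e^(6x).
(μ y)' = e^(6x) ⇒ μ y = (1/6)e^(6x) + C.
Divide by μ: y = 1/6 + Ce^(-6x).


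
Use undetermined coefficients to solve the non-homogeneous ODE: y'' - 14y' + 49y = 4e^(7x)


Characteristic polynomial (r - 7)² = 0; repeated root r = 7.
y_h = (C₁ + C₂x)e^(7x). Forcing matches the repeated root (resonance), so try y_p = Ax² e^(7x).
Substitute and solve for A: 2A = 4, so A = 2.
General solution: y = (C₁ + C₂x + 2x²)e^(7x).


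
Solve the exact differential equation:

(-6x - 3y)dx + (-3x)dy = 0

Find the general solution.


Check exactness: ∂M/∂y = -3 and ∂N/∂x = -3; equal, so the equation is exact.
Integrate M with respect to x (treating y as constant): ∫M dx = -3x^2 - 3xy + h(y).
Differentiate w.r.t. y and set equal to N: all terms match, so h'(y) = 0 and h is a constant absorbed into C.
General solution: -3x^2 - 3xy = C.


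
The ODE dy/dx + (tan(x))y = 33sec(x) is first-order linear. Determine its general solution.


P(x) = tan(x) ⇒ μ = e^(∫tan(x)dx) = sec(x).
(sec(x) y)' = 33sec²(x) ⇒ sec(x) y = 33tan(x) + C.
Multiply by cos(x): y = 33sin(x) + C·cos(x).


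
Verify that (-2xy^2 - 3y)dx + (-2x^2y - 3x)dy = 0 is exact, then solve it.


Check exactness: ∂M/∂y = -4xy - 3 and ∂N/∂x = -4xy - 3; equal, so the equation is exact.
Integrate M with respect to x (treating y as constant): ∫M dx = -x^2y^2 - 3xy + h(y).
Differentiate w.r.t. y and set equal to N: all terms match, so h'(y) = 0 and h is a constant absorbed into C.
General solution: -x^2y^2 - 3xy = C.


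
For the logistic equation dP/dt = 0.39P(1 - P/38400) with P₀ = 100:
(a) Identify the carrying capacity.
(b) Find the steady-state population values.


Logistic ODE dP/dt = 0.39P(1 - P/38400) has equilibria where dP/dt = 0, i.e. P = 0 or P = 38400.
The coefficient (1 - P/K) = 0 when P = K, identifying K = 38400 as the carrying capacity.
(a) K = 38400; (b) equilibria P = 0 and P = 38400.


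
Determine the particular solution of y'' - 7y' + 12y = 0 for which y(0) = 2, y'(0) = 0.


Characteristic roots of r² - 7r + 12 = 0 are 4, 3.
General solution y = c₁ e^(4x) + c₂ e^(3x).
Apply y(0) = 2: c₁ + c₂ = 2. Apply y'(0) = 0: 4 c₁ + 3 c₂ = 0.
Solve: c₁ = -6, c₂ = 8.
Particular solution: y = -6e^(4x) + 8e^(3x).


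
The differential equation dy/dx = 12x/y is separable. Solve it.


Separate variables: y dy = 12x dx.
Integrate both sides: y²/2 = 6x^2 + C₀.
Multiply by 2: y² = 12x^2 + C.


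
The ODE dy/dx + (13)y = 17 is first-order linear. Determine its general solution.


P(x) = 13, Q(x) = 17; integrating factor μ = e^(13x).
(μ y)' = 17e^(13x) ⇒ μ y = (17/13)e^(13x) + C.
Divide by μ: y = 17/13 + Ce^(-13x).


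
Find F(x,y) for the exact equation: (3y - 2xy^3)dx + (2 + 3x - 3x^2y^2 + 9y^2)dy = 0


Check exactness: ∂M/∂y = 3 - 6xy^2 and ∂N/∂x = 3 - 6xy^2; equal, so the equation is exact.
Integrate M with respect to x (treating y as constant): ∫M dx = 3xy - x^2y^3 + h(y).
Differentiate w.r.t. y and set equal to N: the x-dependent terms already match, leaving h'(y) = 2 + 9y^2. Integrate: h(y) = 2y + 3y^3.
So F(x,y) = 2y + 3xy - x^2y^3 + 3y^3.
General solution: 2y + 3xy - x^2y^3 + 3y^3 = C.


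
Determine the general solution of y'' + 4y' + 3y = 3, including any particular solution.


Characteristic roots of r² + 4r + 3 = 0 are -3, -1.
y_h = C₁e^(-3x) + C₂e^(-x).
Constant forcing; try y_p = A. Then 3A = 3 ⇒ A = 1.
General solution: y = C₁e^(-3x) + C₂e^(-x) + 1.


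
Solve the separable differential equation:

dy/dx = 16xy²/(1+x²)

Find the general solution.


Separate: dy/y² = 16x/(1+x²) dx.
Integrate LHS: ∫ dy/y² = -1/y.
Integrate RHS via u = 1+x²: 8ln(1+x²) + C.
Result: -1/y = 8ln(1+x²) + C.


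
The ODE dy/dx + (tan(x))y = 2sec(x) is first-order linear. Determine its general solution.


P(x) = tan(x) ⇒ μ = e^(∫tan(x)dx) = sec(x).
(sec(x) y)' = 2sec²(x) ⇒ sec(x) y = 2tan(x) + C.
Multiply by cos(x): y = 2sin(x) + C·cos(x).


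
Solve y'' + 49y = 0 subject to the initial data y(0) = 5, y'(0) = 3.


Characteristic roots of r² + 49 = 0 are ±7i, so y = C₁cos(7x) + C₂sin(7x).
Apply y(0) = 5: C₁ = 5. Differentiate and apply y'(0) = 3: 7·C₂ = 3, so C₂ = 3/7.
Particular solution: y = 5cos(7x) + (3/7)sin(7x).


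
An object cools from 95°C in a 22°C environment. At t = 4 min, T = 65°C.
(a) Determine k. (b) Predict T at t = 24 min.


Newton's law: T(t) = T_a + (T₀ - T_a)e^(-kt).
(a) Use T(4) = 65: (65 - 22)/(95 - 22) = e^(-k·4), so k = -ln(0.589)/4 ≈ 0.1323.
(b) Apply k to t = 24: T(24) = 22 + (73)e^(-3.176) ≈ 25.0°C.


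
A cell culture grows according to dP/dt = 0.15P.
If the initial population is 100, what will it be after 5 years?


The ODE dP/dt = 0.15P has solution P(t) = P(0)e^(0.15t).
Substitute P(0) = 100 and t = 5: P(5) = 100 e^(0.75) ≈ 212.


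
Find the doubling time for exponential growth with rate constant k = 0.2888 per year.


Exponential growth: P(t) = P₀ e^(0.2888t). Set P(t)/P₀ = 2: e^(0.2888t) = 2.
Solve: t = ln(2)/0.2888 ≈ 2.40 years.


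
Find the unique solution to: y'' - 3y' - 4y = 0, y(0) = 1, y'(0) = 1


Characteristic roots of r² - 3r - 4 = 0 are 4, -1.
General solution y = c₁ e^(4x) + c₂ e^(-x).
Apply y(0) = 1: c₁ + c₂ = 1. Apply y'(0) = 1: 4 c₁ - 1 c₂ = 1.
Solve: c₁ = 2/5, c₂ = 3/5.
Particular solution: y = (2/5)e^(4x) + (3/5)e^(-x).


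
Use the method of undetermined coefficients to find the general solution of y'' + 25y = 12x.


Homogeneous: r² + 25 = 0 ⇒ r = ±5i, y_h = C₁cos(5x) + C₂sin(5x).
Polynomial forcing; try y_p = Ax + B. Then y_p'' + 25 y_p = 25(Ax + B) = 12x, so B = 0 and A = 12/25.
General solution: y = C₁cos(5x) + C₂sin(5x) + (12/25)x.


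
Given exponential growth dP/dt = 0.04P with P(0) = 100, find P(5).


The ODE dP/dt = 0.04P has solution P(t) = P(0)e^(0.04t).
Substitute P(0) = 100 and t = 5: P(5) = 100 e^(0.20) ≈ 122.


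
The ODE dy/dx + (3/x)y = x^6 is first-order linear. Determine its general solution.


P(x) = 3/x ⇒ μ = x^3.
(x^3 y)' = x^3·x^6 = x^9.
Integrate: x^3 y = x^10/(10) + C.
Solve for y: y = (1/10)x^7 + C/x^3.


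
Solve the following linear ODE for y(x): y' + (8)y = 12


P(x) = 8, Q(x) = 12; integrating factor μ = e^(8x).
(μ y)' = 12e^(8x) ⇒ μ y = (3/2)e^(8x) + C.
Divide by μ: y = 3/2 + Ce^(-8x).


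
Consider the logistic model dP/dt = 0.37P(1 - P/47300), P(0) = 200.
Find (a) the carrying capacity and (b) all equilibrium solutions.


Logistic ODE dP/dt = 0.37P(1 - P/47300) has equilibria where dP/dt = 0, i.e. P = 0 or P = 47300.
The coefficient (1 - P/K) = 0 when P = K, identifying K = 47300 as the carrying capacity.
(a) K = 47300; (b) equilibria P = 0 and P = 47300.


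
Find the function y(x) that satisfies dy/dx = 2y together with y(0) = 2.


General solution of y' = 2y is y = Ce^(2x).
Apply y(0) = 2: C = 2.
Particular solution: y = 2e^(2x).


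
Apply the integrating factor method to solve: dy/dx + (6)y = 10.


P(x) = 6, Q(x) = 10; integrating factor μ = e^(6x).
(μ y)' = 10e^(6x) ⇒ μ y = (5/3)e^(6x) + C.
Divide by μ: y = 5/3 + Ce^(-6x).


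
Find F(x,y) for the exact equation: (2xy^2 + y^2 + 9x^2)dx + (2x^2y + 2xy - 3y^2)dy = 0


Check exactness: ∂M/∂y = 4xy + 2y and ∂N/∂x = 4xy + 2y; equal, so the equation is exact.
Integrate M with respect to x (treating y as constant): ∫M dx = x^2y^2 + xy^2 + 3x^3 + h(y).
Differentiate w.r.t. y and set equal to N: the x-dependent terms already match, leaving h'(y) = -3y^2. Integrate: h(y) = -y^3.
So F(x,y) = x^2y^2 + xy^2 + 3x^3 - y^3.
General solution: x^2y^2 + xy^2 + 3x^3 - y^3 = C.


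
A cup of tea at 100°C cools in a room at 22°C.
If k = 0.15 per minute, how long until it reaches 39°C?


From T(t) = T_a + (T₀ - T_a)e^(-kt), set T(t) = 39:
(39 - 22) / (100 - 22) = e^(-0.15t), so t = -ln(0.218)/0.15 ≈ 10.2 minutes.


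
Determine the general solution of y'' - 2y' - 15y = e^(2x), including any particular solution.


Characteristic roots of r² - 2r - 15 = 0 are 5, -3.
y_h = C₁e^(5x) + C₂e^(-3x).
Forcing exponent 2 is not a characteristic root; try y_p = Ae^(2x).
Substitute: A·(4 + (-2)·2 + (-15)) = A·-15 = 1, so A = -1/15.
General solution: y = C₁e^(5x) + C₂e^(-3x) - (1/15)e^(2x).


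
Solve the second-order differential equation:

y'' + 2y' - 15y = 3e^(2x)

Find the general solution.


Characteristic roots of r² + 2r - 15 = 0 are -5, 3.
y_h = C₁e^(-5x) + C₂e^(3x).
Forcing exponent 2 is not a characteristic root; try y_p = Ae^(2x).
Substitute: A·(4 + (2)·2 + (-15)) = A·-7 = 3, so A = -3/7.
General solution: y = C₁e^(-5x) + C₂e^(3x) - (3/7)e^(2x).


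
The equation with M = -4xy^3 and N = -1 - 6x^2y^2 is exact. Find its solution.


Check exactness: ∂M/∂y = -12xy^2 and ∂N/∂x = -12xy^2; equal, so the equation is exact.
Integrate M with respect to x (treating y as constant): ∫M dx = -2x^2y^3 + h(y).
Differentiate w.r.t. y and set equal to N: the x-dependent terms already match, leaving h'(y) = -1. Integrate: h(y) = -y.
So F(x,y) = -y - 2x^2y^3.
General solution: -y - 2x^2y^3 = C.


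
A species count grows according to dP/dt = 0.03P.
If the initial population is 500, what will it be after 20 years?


The ODE dP/dt = 0.03P has solution P(t) = P(0)e^(0.03t).
Substitute P(0) = 500 and t = 20: P(20) = 500 e^(0.60) ≈ 911.


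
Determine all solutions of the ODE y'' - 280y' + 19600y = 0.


Characteristic equation: r² - 280r + 19600 = 0, i.e. (r - 140)² = 0.
Repeated root r = 140; include an x factor for the second linearly independent solution.
General solution: y = (C₁ + C₂x)e^(140x).


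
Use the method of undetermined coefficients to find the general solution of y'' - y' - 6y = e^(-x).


Characteristic roots of r² - r - 6 = 0 are 3, -2.
y_h = C₁e^(3x) + C₂e^(-2x).
Forcing exponent -1 is not a characteristic root; try y_p = Ae^(-x).
Substitute: A·(1 + (-1)·-1 + (-6)) = A·-4 = 1, so A = -1/4.
General solution: y = C₁e^(3x) + C₂e^(-2x) - (1/4)e^(-x).


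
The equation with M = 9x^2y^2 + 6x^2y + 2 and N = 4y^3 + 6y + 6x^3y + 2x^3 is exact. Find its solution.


Check exactness: ∂M/∂y = 18x^2y + 6x^2 and ∂N/∂x = 18x^2y + 6x^2; equal, so the equation is exact.
Integrate M with respect to x (treating y as constant): ∫M dx = 3x^3y^2 + 2x^3y + 2x + h(y).
Differentiate w.r.t. y and set equal to N: the x-dependent terms already match, leaving h'(y) = 4y^3 + 6y. Integrate: h(y) = y^4 + 3y^2.
So F(x,y) = y^4 + 3y^2 + 3x^3y^2 + 2x^3y + 2x.
General solution: y^4 + 3y^2 + 3x^3y^2 + 2x^3y + 2x = C.


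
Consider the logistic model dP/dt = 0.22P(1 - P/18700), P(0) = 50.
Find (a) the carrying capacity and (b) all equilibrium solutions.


Logistic ODE dP/dt = 0.22P(1 - P/18700) has equilibria where dP/dt = 0, i.e. P = 0 or P = 18700.
The coefficient (1 - P/K) = 0 when P = K, identifying K = 18700 as the carrying capacity.
(a) K = 18700; (b) equilibria P = 0 and P = 18700.


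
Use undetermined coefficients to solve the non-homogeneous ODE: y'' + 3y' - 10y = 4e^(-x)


Characteristic roots of r² + 3r - 10 = 0 are -5, 2.
y_h = C₁e^(-5x) + C₂e^(2x).
Forcing exponent -1 is not a characteristic root; try y_p = Ae^(-x).
Substitute: A·(1 + (3)·-1 + (-10)) = A·-12 = 4, so A = -1/3.
General solution: y = C₁e^(-5x) + C₂e^(2x) - (1/3)e^(-x).


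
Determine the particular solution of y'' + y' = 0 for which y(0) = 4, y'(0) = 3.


Characteristic roots of r² + r = 0 are -1, 0.
General solution y = c₁ e^(-x) + c₂.
Apply y(0) = 4: c₁ + c₂ = 4. Apply y'(0) = 3: -1 c₁ + 0 c₂ = 3.
Solve: c₁ = -3, c₂ = 7.
Particular solution: y = -3e^(-x) + 7.


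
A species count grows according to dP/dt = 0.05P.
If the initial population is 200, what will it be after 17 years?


The ODE dP/dt = 0.05P has solution P(t) = P(0)e^(0.05t).
Substitute P(0) = 200 and t = 17: P(17) = 200 e^(0.85) ≈ 468.


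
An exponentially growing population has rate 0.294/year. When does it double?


Exponential growth: P(t) = P₀ e^(0.294t). Set P(t)/P₀ = 2: e^(0.294t) = 2.
Solve: t = ln(2)/0.294 ≈ 2.36 years.


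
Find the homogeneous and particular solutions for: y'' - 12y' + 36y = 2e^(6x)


Characteristic polynomial (r - 6)² = 0; repeated root r = 6.
y_h = (C₁ + C₂x)e^(6x). Forcing matches the repeated root (resonance), so try y_p = Ax² e^(6x).
Substitute and solve for A: 2A = 2, so A = 1.
General solution: y = (C₁ + C₂x + x²)e^(6x).


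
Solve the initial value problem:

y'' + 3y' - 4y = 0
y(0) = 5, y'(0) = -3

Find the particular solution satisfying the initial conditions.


Characteristic roots of r² + 3r - 4 = 0 are 1, -4.
General solution y = c₁ e^(x) + c₂ e^(-4x).
Apply y(0) = 5: c₁ + c₂ = 5. Apply y'(0) = -3: 1 c₁ - 4 c₂ = -3.
Solve: c₁ = 17/5, c₂ = 8/5.
Particular solution: y = (17/5)e^(x) + (8/5)e^(-4x).
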